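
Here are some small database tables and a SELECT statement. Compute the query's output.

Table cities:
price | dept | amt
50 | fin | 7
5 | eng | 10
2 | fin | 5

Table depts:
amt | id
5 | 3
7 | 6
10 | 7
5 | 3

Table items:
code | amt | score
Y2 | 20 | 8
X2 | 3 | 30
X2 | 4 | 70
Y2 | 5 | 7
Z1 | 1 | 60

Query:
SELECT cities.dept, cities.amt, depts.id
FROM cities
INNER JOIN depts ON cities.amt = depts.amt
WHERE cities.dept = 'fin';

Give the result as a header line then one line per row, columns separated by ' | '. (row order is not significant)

== RESULT ==
cities.dept | cities.amt | depts.id
fin | 7 | 6
fin | 5 | 3
fin | 5 | 3

Derivation:
After JOIN depts (4 rows):
cities.price | cities.dept | cities.amt | depts.amt | depts.id
50 | fin | 7 | 7 | 6
5 | eng | 10 | 10 | 7
2 | fin | 5 | 5 | 3
2 | fin | 5 | 5 | 3
After WHERE (3 rows):
cities.price | cities.dept | cities.amt | depts.amt | depts.id
50 | fin | 7 | 7 | 6
2 | fin | 5 | 5 | 3
2 | fin | 5 | 5 | 3
After SELECT (3 rows):
cities.dept | cities.amt | depts.id
fin | 7 | 6
fin | 5 | 3
fin | 5 | 3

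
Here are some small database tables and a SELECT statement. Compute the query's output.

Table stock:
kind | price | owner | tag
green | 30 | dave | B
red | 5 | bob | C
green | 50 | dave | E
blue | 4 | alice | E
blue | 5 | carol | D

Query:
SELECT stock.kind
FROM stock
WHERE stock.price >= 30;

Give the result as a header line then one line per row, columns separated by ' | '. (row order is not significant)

== RESULT ==
stock.kind
green
green

Derivation:
After WHERE (2 rows):
stock.kind | stock.price | stock.owner | stock.tag
green | 30 | dave | B
green | 50 | dave | E
After SELECT (2 rows):
stock.kind
green
green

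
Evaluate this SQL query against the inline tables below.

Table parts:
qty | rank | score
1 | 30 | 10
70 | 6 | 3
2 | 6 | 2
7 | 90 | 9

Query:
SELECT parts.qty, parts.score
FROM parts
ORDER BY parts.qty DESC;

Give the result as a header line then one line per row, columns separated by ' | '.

== RESULT ==
parts.qty | parts.score
70 | 3
7 | 9
2 | 2
1 | 10

Derivation:
After SELECT (4 rows):
parts.qty | parts.score
1 | 10
70 | 3
2 | 2
7 | 9
After ORDER BY (4 rows):
parts.qty | parts.score
70 | 3
7 | 9
2 | 2
1 | 10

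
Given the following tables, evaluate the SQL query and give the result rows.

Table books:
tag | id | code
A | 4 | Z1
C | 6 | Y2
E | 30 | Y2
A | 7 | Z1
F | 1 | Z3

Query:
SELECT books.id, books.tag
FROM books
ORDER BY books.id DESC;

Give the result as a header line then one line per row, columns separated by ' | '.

After SELECT (5 rows):
books.id | books.tag
4 | A
6 | C
30 | E
7 | A
1 | F
After ORDER BY (5 rows):
books.id | books.tag
30 | E
7 | A
6 | C
4 | A
1 | F

== RESULT ==
books.id | books.tag
30 | E
7 | A
6 | C
4 | A
1 | F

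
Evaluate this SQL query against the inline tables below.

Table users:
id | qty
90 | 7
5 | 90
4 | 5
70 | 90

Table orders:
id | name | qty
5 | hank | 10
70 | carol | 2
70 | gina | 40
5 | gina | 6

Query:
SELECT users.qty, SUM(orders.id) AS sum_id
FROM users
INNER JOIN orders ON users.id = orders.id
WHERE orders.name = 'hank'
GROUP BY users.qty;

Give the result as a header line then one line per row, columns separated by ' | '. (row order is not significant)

After JOIN orders (4 rows):
users.id | users.qty | orders.id | orders.name | orders.qty
5 | 90 | 5 | hank | 10
5 | 90 | 5 | gina | 6
70 | 90 | 70 | carol | 2
70 | 90 | 70 | gina | 40
After WHERE (1 rows):
users.id | users.qty | orders.id | orders.name | orders.qty
5 | 90 | 5 | hank | 10
After GROUP BY (1 rows):
users.qty | sum_id
90 | 5

== RESULT ==
users.qty | sum_id
90 | 5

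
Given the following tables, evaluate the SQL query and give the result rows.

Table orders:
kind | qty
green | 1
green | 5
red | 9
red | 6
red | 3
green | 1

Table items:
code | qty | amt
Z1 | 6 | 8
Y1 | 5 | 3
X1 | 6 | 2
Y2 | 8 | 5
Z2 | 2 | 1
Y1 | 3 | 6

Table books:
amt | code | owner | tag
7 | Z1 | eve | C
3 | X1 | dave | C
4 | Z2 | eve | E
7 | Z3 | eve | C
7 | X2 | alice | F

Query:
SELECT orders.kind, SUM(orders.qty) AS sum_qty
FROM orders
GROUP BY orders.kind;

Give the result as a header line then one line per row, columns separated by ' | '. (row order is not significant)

After GROUP BY (2 rows):
orders.kind | sum_qty
green | 7
red | 18

== RESULT ==
orders.kind | sum_qty
green | 7
red | 18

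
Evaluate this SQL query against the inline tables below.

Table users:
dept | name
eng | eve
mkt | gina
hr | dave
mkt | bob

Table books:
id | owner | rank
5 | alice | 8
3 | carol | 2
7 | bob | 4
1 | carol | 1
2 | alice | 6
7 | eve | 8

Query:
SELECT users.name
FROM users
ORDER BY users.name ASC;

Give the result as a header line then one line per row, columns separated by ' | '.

After SELECT (4 rows):
users.name
eve
gina
dave
bob
After ORDER BY (4 rows):
users.name
bob
dave
eve
gina

== RESULT ==
users.name
bob
dave
eve
gina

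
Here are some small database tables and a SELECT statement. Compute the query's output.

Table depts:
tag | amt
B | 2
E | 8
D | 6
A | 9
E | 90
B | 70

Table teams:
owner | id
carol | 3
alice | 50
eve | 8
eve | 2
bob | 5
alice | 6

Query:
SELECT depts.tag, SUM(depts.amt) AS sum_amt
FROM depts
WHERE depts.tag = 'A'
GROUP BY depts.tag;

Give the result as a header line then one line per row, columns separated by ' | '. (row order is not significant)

== RESULT ==
depts.tag | sum_amt
A | 9

Derivation:
After WHERE (1 rows):
depts.tag | depts.amt
A | 9
After GROUP BY (1 rows):
depts.tag | sum_amt
A | 9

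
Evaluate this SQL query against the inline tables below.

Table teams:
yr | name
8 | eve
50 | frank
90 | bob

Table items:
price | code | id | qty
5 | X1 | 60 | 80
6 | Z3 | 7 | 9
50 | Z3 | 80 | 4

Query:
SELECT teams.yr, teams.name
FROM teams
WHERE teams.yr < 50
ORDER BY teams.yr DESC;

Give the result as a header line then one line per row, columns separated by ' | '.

After WHERE (1 rows):
teams.yr | teams.name
8 | eve
After SELECT (1 rows):
teams.yr | teams.name
8 | eve
After ORDER BY (1 rows):
teams.yr | teams.name
8 | eve

== RESULT ==
teams.yr | teams.name
8 | eve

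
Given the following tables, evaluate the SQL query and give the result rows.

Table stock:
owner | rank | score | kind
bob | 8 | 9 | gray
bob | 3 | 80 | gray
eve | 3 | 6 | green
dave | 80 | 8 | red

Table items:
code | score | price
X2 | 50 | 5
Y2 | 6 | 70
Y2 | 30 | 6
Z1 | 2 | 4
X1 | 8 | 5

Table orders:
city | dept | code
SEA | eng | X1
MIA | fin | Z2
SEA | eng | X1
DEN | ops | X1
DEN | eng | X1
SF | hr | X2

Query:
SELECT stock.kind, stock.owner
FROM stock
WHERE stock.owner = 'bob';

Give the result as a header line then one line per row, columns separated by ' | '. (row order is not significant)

After WHERE (2 rows):
stock.owner | stock.rank | stock.score | stock.kind
bob | 8 | 9 | gray
bob | 3 | 80 | gray
After SELECT (2 rows):
stock.kind | stock.owner
gray | bob
gray | bob

== RESULT ==
stock.kind | stock.owner
gray | bob
gray | bob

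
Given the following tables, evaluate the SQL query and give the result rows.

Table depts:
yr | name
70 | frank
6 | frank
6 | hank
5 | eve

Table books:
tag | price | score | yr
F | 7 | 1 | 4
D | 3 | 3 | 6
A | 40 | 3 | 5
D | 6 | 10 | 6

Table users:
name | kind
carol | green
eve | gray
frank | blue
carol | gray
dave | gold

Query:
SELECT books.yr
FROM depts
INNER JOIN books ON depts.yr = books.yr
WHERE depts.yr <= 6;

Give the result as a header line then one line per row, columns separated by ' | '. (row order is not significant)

== RESULT ==
books.yr
6
6
6
6
5

Derivation:
After JOIN books (5 rows):
depts.yr | depts.name | books.tag | books.price | books.score | books.yr
6 | frank | D | 3 | 3 | 6
6 | frank | D | 6 | 10 | 6
6 | hank | D | 3 | 3 | 6
6 | hank | D | 6 | 10 | 6
5 | eve | A | 40 | 3 | 5
After WHERE (5 rows):
depts.yr | depts.name | books.tag | books.price | books.score | books.yr
6 | frank | D | 3 | 3 | 6
6 | frank | D | 6 | 10 | 6
6 | hank | D | 3 | 3 | 6
6 | hank | D | 6 | 10 | 6
5 | eve | A | 40 | 3 | 5
After SELECT (5 rows):
books.yr
6
6
6
6
5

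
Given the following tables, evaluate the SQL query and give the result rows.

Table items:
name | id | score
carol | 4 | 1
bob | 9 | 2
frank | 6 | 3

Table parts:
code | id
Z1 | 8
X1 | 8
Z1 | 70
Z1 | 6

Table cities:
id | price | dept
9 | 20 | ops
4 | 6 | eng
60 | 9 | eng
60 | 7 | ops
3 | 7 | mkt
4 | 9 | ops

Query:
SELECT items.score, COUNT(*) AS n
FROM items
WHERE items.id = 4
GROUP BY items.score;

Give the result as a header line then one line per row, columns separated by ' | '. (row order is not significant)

== RESULT ==
items.score | n
1 | 1

Derivation:
After WHERE (1 rows):
items.name | items.id | items.score
carol | 4 | 1
After GROUP BY (1 rows):
items.score | n
1 | 1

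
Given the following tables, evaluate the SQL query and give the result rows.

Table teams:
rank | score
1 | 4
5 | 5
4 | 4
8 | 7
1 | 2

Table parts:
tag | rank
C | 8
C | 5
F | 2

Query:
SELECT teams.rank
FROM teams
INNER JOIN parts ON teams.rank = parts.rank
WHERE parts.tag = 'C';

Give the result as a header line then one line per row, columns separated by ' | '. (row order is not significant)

After JOIN parts (2 rows):
teams.rank | teams.score | parts.tag | parts.rank
5 | 5 | C | 5
8 | 7 | C | 8
After WHERE (2 rows):
teams.rank | teams.score | parts.tag | parts.rank
5 | 5 | C | 5
8 | 7 | C | 8
After SELECT (2 rows):
teams.rank
5
8

== RESULT ==
teams.rank
5
8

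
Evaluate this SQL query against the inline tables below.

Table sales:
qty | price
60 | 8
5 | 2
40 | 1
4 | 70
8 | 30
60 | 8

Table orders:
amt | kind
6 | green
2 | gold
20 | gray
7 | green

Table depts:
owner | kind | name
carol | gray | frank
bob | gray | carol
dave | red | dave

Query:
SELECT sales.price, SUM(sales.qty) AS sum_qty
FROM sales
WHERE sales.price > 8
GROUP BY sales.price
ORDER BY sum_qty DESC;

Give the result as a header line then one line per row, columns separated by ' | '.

After WHERE (2 rows):
sales.qty | sales.price
4 | 70
8 | 30
After GROUP BY (2 rows):
sales.price | sum_qty
70 | 4
30 | 8
After ORDER BY (2 rows):
sales.price | sum_qty
30 | 8
70 | 4

== RESULT ==
sales.price | sum_qty
30 | 8
70 | 4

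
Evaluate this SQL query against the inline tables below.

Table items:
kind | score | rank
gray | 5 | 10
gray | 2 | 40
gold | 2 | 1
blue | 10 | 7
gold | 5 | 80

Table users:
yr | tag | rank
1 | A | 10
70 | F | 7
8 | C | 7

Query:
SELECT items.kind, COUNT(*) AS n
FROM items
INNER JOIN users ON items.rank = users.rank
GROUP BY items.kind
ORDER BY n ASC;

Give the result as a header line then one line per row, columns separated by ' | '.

After JOIN users (3 rows):
items.kind | items.score | items.rank | users.yr | users.tag | users.rank
gray | 5 | 10 | 1 | A | 10
blue | 10 | 7 | 70 | F | 7
blue | 10 | 7 | 8 | C | 7
After GROUP BY (2 rows):
items.kind | n
gray | 1
blue | 2
After ORDER BY (2 rows):
items.kind | n
gray | 1
blue | 2

== RESULT ==
items.kind | n
gray | 1
blue | 2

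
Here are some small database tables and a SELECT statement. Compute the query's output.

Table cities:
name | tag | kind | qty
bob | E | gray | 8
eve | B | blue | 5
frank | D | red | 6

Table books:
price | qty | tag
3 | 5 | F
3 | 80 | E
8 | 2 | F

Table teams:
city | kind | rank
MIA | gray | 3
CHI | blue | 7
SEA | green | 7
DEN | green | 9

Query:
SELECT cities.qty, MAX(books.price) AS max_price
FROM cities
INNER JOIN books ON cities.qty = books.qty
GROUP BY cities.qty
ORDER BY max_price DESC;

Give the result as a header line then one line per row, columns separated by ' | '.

== RESULT ==
cities.qty | max_price
5 | 3

Derivation:
After JOIN books (1 rows):
cities.name | cities.tag | cities.kind | cities.qty | books.price | books.qty | books.tag
eve | B | blue | 5 | 3 | 5 | F
After GROUP BY (1 rows):
cities.qty | max_price
5 | 3
After ORDER BY (1 rows):
cities.qty | max_price
5 | 3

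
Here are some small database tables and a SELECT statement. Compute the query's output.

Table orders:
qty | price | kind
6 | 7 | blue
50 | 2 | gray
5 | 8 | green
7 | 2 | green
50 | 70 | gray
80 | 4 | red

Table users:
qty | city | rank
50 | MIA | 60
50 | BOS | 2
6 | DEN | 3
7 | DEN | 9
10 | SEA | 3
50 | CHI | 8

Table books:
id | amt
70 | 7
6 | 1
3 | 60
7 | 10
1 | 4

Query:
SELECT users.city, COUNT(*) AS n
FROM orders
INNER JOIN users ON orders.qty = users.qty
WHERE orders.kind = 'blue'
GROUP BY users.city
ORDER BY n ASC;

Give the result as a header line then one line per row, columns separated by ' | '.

== RESULT ==
users.city | n
DEN | 1

Derivation:
After JOIN users (8 rows):
orders.qty | orders.price | orders.kind | users.qty | users.city | users.rank
6 | 7 | blue | 6 | DEN | 3
50 | 2 | gray | 50 | MIA | 60
50 | 2 | gray | 50 | BOS | 2
50 | 2 | gray | 50 | CHI | 8
7 | 2 | green | 7 | DEN | 9
50 | 70 | gray | 50 | MIA | 60
50 | 70 | gray | 50 | BOS | 2
50 | 70 | gray | 50 | CHI | 8
After WHERE (1 rows):
orders.qty | orders.price | orders.kind | users.qty | users.city | users.rank
6 | 7 | blue | 6 | DEN | 3
After GROUP BY (1 rows):
users.city | n
DEN | 1
After ORDER BY (1 rows):
users.city | n
DEN | 1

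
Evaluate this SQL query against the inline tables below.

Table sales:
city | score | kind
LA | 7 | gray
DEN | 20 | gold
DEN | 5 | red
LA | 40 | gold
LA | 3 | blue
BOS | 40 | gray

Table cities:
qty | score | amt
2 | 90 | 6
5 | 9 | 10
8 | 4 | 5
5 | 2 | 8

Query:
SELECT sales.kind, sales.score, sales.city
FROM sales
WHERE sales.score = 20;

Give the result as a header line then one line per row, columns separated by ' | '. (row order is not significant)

After WHERE (1 rows):
sales.city | sales.score | sales.kind
DEN | 20 | gold
After SELECT (1 rows):
sales.kind | sales.score | sales.city
gold | 20 | DEN

== RESULT ==
sales.kind | sales.score | sales.city
gold | 20 | DEN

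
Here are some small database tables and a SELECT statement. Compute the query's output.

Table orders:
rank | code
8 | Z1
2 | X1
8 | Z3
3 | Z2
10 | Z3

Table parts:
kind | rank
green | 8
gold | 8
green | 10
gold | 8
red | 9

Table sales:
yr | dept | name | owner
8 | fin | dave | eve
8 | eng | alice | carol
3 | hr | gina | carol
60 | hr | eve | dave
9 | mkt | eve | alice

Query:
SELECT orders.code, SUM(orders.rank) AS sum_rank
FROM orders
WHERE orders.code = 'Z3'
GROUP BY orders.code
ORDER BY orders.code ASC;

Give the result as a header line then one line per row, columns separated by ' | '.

== RESULT ==
orders.code | sum_rank
Z3 | 18

Derivation:
After WHERE (2 rows):
orders.rank | orders.code
8 | Z3
10 | Z3
After GROUP BY (1 rows):
orders.code | sum_rank
Z3 | 18
After ORDER BY (1 rows):
orders.code | sum_rank
Z3 | 18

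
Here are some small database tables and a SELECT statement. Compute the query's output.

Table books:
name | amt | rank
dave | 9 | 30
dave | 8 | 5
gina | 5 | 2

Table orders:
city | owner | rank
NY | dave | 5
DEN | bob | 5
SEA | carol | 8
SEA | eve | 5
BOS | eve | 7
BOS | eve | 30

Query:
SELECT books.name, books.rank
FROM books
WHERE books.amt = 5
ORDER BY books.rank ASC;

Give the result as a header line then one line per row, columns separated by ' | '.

After WHERE (1 rows):
books.name | books.amt | books.rank
gina | 5 | 2
After SELECT (1 rows):
books.name | books.rank
gina | 2
After ORDER BY (1 rows):
books.name | books.rank
gina | 2

== RESULT ==
books.name | books.rank
gina | 2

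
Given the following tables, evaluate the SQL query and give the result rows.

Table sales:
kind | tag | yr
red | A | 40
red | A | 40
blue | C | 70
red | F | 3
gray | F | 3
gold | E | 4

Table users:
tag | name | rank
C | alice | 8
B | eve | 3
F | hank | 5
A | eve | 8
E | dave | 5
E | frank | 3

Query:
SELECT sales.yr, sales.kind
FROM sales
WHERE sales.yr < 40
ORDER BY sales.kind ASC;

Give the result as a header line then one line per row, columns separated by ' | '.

After WHERE (3 rows):
sales.kind | sales.tag | sales.yr
red | F | 3
gray | F | 3
gold | E | 4
After SELECT (3 rows):
sales.yr | sales.kind
3 | red
3 | gray
4 | gold
After ORDER BY (3 rows):
sales.yr | sales.kind
4 | gold
3 | gray
3 | red

== RESULT ==
sales.yr | sales.kind
4 | gold
3 | gray
3 | red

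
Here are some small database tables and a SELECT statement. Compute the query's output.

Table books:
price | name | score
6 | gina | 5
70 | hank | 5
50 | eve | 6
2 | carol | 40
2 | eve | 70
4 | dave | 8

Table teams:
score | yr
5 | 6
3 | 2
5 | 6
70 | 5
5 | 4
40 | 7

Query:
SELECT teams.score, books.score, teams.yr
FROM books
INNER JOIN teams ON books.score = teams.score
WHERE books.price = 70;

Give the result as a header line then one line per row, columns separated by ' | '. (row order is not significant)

After JOIN teams (8 rows):
books.price | books.name | books.score | teams.score | teams.yr
6 | gina | 5 | 5 | 6
6 | gina | 5 | 5 | 6
6 | gina | 5 | 5 | 4
70 | hank | 5 | 5 | 6
70 | hank | 5 | 5 | 6
70 | hank | 5 | 5 | 4
2 | carol | 40 | 40 | 7
2 | eve | 70 | 70 | 5
After WHERE (3 rows):
books.price | books.name | books.score | teams.score | teams.yr
70 | hank | 5 | 5 | 6
70 | hank | 5 | 5 | 6
70 | hank | 5 | 5 | 4
After SELECT (3 rows):
teams.score | books.score | teams.yr
5 | 5 | 6
5 | 5 | 6
5 | 5 | 4

== RESULT ==
teams.score | books.score | teams.yr
5 | 5 | 6
5 | 5 | 6
5 | 5 | 4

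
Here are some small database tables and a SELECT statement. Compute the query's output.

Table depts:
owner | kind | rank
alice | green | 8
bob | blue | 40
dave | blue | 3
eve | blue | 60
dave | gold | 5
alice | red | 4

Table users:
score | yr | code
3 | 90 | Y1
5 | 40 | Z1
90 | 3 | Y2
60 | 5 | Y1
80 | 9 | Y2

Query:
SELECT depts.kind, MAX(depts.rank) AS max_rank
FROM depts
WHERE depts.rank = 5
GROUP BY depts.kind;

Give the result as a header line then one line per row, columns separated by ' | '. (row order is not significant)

== RESULT ==
depts.kind | max_rank
gold | 5

Derivation:
After WHERE (1 rows):
depts.owner | depts.kind | depts.rank
dave | gold | 5
After GROUP BY (1 rows):
depts.kind | max_rank
gold | 5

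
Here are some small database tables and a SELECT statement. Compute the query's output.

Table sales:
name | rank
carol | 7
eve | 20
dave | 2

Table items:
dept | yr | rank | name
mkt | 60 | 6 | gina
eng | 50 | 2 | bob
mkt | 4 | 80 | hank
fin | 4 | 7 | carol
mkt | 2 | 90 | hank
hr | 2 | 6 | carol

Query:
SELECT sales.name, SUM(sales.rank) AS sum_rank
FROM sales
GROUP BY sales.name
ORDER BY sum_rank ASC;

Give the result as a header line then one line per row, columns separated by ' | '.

After GROUP BY (3 rows):
sales.name | sum_rank
carol | 7
eve | 20
dave | 2
After ORDER BY (3 rows):
sales.name | sum_rank
dave | 2
carol | 7
eve | 20

== RESULT ==
sales.name | sum_rank
dave | 2
carol | 7
eve | 20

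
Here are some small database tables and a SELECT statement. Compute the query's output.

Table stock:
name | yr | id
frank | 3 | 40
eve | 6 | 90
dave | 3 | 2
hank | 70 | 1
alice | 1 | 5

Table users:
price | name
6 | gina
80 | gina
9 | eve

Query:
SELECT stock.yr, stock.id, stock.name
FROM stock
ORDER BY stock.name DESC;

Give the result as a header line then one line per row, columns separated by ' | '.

== RESULT ==
stock.yr | stock.id | stock.name
70 | 1 | hank
3 | 40 | frank
6 | 90 | eve
3 | 2 | dave
1 | 5 | alice

Derivation:
After SELECT (5 rows):
stock.yr | stock.id | stock.name
3 | 40 | frank
6 | 90 | eve
3 | 2 | dave
70 | 1 | hank
1 | 5 | alice
After ORDER BY (5 rows):
stock.yr | stock.id | stock.name
70 | 1 | hank
3 | 40 | frank
6 | 90 | eve
3 | 2 | dave
1 | 5 | alice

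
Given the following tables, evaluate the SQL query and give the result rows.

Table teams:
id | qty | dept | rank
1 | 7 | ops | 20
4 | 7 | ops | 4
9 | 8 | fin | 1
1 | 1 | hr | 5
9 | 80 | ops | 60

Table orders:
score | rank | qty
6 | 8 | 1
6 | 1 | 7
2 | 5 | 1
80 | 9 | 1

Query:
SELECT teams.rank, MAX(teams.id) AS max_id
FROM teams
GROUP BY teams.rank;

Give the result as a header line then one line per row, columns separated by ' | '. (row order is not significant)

== RESULT ==
teams.rank | max_id
20 | 1
4 | 4
1 | 9
5 | 1
60 | 9

Derivation:
After GROUP BY (5 rows):
teams.rank | max_id
20 | 1
4 | 4
1 | 9
5 | 1
60 | 9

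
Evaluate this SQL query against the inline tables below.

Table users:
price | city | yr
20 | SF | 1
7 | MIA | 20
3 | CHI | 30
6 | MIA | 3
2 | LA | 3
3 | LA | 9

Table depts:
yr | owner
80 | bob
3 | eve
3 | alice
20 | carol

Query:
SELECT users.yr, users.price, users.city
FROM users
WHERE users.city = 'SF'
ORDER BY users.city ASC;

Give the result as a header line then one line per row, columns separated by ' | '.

== RESULT ==
users.yr | users.price | users.city
1 | 20 | SF

Derivation:
After WHERE (1 rows):
users.price | users.city | users.yr
20 | SF | 1
After SELECT (1 rows):
users.yr | users.price | users.city
1 | 20 | SF
After ORDER BY (1 rows):
users.yr | users.price | users.city
1 | 20 | SF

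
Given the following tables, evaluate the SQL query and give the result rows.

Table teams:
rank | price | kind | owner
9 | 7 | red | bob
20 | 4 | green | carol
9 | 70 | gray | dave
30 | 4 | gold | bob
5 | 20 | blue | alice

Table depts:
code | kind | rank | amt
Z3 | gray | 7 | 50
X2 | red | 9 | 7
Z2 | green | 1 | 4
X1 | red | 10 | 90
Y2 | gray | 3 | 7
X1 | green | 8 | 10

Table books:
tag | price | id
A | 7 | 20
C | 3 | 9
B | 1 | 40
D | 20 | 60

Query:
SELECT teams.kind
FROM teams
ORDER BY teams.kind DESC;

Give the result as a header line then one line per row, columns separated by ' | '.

After SELECT (5 rows):
teams.kind
red
green
gray
gold
blue
After ORDER BY (5 rows):
teams.kind
red
green
gray
gold
blue

== RESULT ==
teams.kind
red
green
gray
gold
blue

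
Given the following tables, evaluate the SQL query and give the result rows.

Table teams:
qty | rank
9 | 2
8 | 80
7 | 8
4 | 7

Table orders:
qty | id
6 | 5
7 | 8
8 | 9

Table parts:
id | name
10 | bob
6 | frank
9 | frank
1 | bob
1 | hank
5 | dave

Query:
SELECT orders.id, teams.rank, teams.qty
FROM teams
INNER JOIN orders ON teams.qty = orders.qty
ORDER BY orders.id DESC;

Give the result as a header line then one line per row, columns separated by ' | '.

== RESULT ==
orders.id | teams.rank | teams.qty
9 | 80 | 8
8 | 8 | 7

Derivation:
After JOIN orders (2 rows):
teams.qty | teams.rank | orders.qty | orders.id
8 | 80 | 8 | 9
7 | 8 | 7 | 8
After SELECT (2 rows):
orders.id | teams.rank | teams.qty
9 | 80 | 8
8 | 8 | 7
After ORDER BY (2 rows):
orders.id | teams.rank | teams.qty
9 | 80 | 8
8 | 8 | 7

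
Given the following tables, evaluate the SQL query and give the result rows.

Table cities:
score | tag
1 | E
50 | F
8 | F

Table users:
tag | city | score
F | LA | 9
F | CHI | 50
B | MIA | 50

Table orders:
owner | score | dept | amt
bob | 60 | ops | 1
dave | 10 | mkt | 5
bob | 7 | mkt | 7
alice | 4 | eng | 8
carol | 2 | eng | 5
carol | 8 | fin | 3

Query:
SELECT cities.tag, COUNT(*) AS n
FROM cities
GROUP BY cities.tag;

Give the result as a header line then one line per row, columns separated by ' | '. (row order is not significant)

After GROUP BY (2 rows):
cities.tag | n
E | 1
F | 2

== RESULT ==
cities.tag | n
E | 1
F | 2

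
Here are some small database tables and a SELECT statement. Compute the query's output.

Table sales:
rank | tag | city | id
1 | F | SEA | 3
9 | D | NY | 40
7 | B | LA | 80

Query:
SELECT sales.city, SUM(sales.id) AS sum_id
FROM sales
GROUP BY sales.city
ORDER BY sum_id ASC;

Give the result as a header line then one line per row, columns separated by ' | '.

== RESULT ==
sales.city | sum_id
SEA | 3
NY | 40
LA | 80

Derivation:
After GROUP BY (3 rows):
sales.city | sum_id
SEA | 3
NY | 40
LA | 80
After ORDER BY (3 rows):
sales.city | sum_id
SEA | 3
NY | 40
LA | 80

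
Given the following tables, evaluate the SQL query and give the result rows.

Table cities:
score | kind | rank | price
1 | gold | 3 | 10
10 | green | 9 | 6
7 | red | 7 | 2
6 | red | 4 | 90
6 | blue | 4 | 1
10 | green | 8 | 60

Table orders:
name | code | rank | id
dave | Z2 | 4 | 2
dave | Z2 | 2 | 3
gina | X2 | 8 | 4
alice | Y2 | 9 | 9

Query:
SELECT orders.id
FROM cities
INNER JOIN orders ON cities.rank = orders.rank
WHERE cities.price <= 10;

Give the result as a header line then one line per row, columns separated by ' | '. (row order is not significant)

After JOIN orders (4 rows):
cities.score | cities.kind | cities.rank | cities.price | orders.name | orders.code | orders.rank | orders.id
10 | green | 9 | 6 | alice | Y2 | 9 | 9
6 | red | 4 | 90 | dave | Z2 | 4 | 2
6 | blue | 4 | 1 | dave | Z2 | 4 | 2
10 | green | 8 | 60 | gina | X2 | 8 | 4
After WHERE (2 rows):
cities.score | cities.kind | cities.rank | cities.price | orders.name | orders.code | orders.rank | orders.id
10 | green | 9 | 6 | alice | Y2 | 9 | 9
6 | blue | 4 | 1 | dave | Z2 | 4 | 2
After SELECT (2 rows):
orders.id
9
2

== RESULT ==
orders.id
9
2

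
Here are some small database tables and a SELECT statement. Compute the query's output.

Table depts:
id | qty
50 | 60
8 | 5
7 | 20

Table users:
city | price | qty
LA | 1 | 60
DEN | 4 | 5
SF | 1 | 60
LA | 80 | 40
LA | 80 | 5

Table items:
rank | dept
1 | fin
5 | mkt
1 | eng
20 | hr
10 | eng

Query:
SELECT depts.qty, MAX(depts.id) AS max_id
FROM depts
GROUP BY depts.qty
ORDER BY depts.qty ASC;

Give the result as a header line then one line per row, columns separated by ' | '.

== RESULT ==
depts.qty | max_id
5 | 8
20 | 7
60 | 50

Derivation:
After GROUP BY (3 rows):
depts.qty | max_id
60 | 50
5 | 8
20 | 7
After ORDER BY (3 rows):
depts.qty | max_id
5 | 8
20 | 7
60 | 50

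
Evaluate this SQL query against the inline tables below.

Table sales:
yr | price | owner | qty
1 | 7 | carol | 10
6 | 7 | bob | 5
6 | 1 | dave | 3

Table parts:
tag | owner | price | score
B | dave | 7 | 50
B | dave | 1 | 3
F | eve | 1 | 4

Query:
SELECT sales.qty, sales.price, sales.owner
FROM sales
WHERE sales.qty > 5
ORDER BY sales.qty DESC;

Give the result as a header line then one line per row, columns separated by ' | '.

After WHERE (1 rows):
sales.yr | sales.price | sales.owner | sales.qty
1 | 7 | carol | 10
After SELECT (1 rows):
sales.qty | sales.price | sales.owner
10 | 7 | carol
After ORDER BY (1 rows):
sales.qty | sales.price | sales.owner
10 | 7 | carol

== RESULT ==
sales.qty | sales.price | sales.owner
10 | 7 | carol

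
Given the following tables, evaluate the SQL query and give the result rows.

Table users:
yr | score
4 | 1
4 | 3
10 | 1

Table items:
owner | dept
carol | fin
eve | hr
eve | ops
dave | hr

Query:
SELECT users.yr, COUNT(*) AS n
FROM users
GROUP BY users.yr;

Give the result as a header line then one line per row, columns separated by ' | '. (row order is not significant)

== RESULT ==
users.yr | n
4 | 2
10 | 1

Derivation:
After GROUP BY (2 rows):
users.yr | n
4 | 2
10 | 1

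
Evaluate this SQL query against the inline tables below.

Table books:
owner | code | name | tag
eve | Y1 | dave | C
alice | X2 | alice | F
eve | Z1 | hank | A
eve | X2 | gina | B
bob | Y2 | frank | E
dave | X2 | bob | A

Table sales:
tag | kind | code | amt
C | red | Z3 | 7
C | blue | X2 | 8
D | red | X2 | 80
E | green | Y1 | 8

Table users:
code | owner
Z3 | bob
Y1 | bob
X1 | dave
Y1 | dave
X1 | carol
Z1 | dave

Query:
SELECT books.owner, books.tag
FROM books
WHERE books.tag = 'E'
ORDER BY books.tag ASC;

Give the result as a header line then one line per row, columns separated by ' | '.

After WHERE (1 rows):
books.owner | books.code | books.name | books.tag
bob | Y2 | frank | E
After SELECT (1 rows):
books.owner | books.tag
bob | E
After ORDER BY (1 rows):
books.owner | books.tag
bob | E

== RESULT ==
books.owner | books.tag
bob | E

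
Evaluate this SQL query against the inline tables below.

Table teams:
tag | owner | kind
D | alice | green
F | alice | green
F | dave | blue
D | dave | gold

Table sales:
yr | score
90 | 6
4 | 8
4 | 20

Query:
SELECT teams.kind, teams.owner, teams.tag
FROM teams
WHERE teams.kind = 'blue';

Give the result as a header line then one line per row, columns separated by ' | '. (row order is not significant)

== RESULT ==
teams.kind | teams.owner | teams.tag
blue | dave | F

Derivation:
After WHERE (1 rows):
teams.tag | teams.owner | teams.kind
F | dave | blue
After SELECT (1 rows):
teams.kind | teams.owner | teams.tag
blue | dave | F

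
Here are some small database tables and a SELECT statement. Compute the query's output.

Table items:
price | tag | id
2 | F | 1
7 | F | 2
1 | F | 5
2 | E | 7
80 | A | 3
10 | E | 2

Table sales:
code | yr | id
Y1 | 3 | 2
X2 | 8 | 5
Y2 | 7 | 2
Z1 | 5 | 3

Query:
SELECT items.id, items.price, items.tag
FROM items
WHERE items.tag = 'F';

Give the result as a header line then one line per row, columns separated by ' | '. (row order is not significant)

After WHERE (3 rows):
items.price | items.tag | items.id
2 | F | 1
7 | F | 2
1 | F | 5
After SELECT (3 rows):
items.id | items.price | items.tag
1 | 2 | F
2 | 7 | F
5 | 1 | F

== RESULT ==
items.id | items.price | items.tag
1 | 2 | F
2 | 7 | F
5 | 1 | F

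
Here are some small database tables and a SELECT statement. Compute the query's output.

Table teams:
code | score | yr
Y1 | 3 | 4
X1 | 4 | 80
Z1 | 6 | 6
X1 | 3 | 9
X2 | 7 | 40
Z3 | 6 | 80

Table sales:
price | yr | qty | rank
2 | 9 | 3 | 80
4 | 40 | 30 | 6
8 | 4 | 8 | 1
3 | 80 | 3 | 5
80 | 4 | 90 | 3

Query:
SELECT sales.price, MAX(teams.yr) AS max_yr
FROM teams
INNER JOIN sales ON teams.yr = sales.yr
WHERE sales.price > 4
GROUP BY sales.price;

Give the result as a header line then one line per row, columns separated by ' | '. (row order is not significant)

After JOIN sales (6 rows):
teams.code | teams.score | teams.yr | sales.price | sales.yr | sales.qty | sales.rank
Y1 | 3 | 4 | 8 | 4 | 8 | 1
Y1 | 3 | 4 | 80 | 4 | 90 | 3
X1 | 4 | 80 | 3 | 80 | 3 | 5
X1 | 3 | 9 | 2 | 9 | 3 | 80
X2 | 7 | 40 | 4 | 40 | 30 | 6
Z3 | 6 | 80 | 3 | 80 | 3 | 5
After WHERE (2 rows):
teams.code | teams.score | teams.yr | sales.price | sales.yr | sales.qty | sales.rank
Y1 | 3 | 4 | 8 | 4 | 8 | 1
Y1 | 3 | 4 | 80 | 4 | 90 | 3
After GROUP BY (2 rows):
sales.price | max_yr
8 | 4
80 | 4

== RESULT ==
sales.price | max_yr
8 | 4
80 | 4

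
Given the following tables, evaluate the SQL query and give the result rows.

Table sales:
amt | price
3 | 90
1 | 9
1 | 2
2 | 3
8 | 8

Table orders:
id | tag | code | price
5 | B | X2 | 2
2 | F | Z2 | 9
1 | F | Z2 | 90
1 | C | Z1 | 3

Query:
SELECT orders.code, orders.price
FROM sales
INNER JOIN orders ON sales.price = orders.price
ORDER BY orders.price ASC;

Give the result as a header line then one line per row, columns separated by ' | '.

== RESULT ==
orders.code | orders.price
X2 | 2
Z1 | 3
Z2 | 9
Z2 | 90

Derivation:
After JOIN orders (4 rows):
sales.amt | sales.price | orders.id | orders.tag | orders.code | orders.price
3 | 90 | 1 | F | Z2 | 90
1 | 9 | 2 | F | Z2 | 9
1 | 2 | 5 | B | X2 | 2
2 | 3 | 1 | C | Z1 | 3
After SELECT (4 rows):
orders.code | orders.price
Z2 | 90
Z2 | 9
X2 | 2
Z1 | 3
After ORDER BY (4 rows):
orders.code | orders.price
X2 | 2
Z1 | 3
Z2 | 9
Z2 | 90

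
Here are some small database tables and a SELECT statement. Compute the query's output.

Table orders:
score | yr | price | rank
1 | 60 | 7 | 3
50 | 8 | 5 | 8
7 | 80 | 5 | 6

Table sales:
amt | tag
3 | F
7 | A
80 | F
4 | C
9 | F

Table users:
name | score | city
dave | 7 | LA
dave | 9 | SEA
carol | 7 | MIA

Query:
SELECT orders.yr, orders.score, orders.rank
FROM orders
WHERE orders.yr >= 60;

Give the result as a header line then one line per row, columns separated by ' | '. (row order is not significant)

== RESULT ==
orders.yr | orders.score | orders.rank
60 | 1 | 3
80 | 7 | 6

Derivation:
After WHERE (2 rows):
orders.score | orders.yr | orders.price | orders.rank
1 | 60 | 7 | 3
7 | 80 | 5 | 6
After SELECT (2 rows):
orders.yr | orders.score | orders.rank
60 | 1 | 3
80 | 7 | 6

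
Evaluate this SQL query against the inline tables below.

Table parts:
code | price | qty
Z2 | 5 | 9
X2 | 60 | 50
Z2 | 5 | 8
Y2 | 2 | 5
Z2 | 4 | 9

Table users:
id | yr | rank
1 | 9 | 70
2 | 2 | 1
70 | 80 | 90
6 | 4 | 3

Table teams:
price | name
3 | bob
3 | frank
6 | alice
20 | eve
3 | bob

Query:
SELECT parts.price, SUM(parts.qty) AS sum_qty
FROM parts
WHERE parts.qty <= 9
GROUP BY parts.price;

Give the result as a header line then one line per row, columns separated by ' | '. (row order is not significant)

== RESULT ==
parts.price | sum_qty
5 | 17
2 | 5
4 | 9

Derivation:
After WHERE (4 rows):
parts.code | parts.price | parts.qty
Z2 | 5 | 9
Z2 | 5 | 8
Y2 | 2 | 5
Z2 | 4 | 9
After GROUP BY (3 rows):
parts.price | sum_qty
5 | 17
2 | 5
4 | 9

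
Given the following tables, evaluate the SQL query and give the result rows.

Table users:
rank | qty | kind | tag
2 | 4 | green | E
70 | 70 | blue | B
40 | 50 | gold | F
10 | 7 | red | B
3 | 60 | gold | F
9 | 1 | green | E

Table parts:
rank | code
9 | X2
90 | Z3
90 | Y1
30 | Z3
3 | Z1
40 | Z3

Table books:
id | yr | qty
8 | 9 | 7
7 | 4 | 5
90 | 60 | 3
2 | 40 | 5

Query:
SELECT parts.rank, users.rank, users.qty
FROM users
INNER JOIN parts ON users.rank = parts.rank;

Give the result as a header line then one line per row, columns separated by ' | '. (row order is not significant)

After JOIN parts (3 rows):
users.rank | users.qty | users.kind | users.tag | parts.rank | parts.code
40 | 50 | gold | F | 40 | Z3
3 | 60 | gold | F | 3 | Z1
9 | 1 | green | E | 9 | X2
After SELECT (3 rows):
parts.rank | users.rank | users.qty
40 | 40 | 50
3 | 3 | 60
9 | 9 | 1

== RESULT ==
parts.rank | users.rank | users.qty
40 | 40 | 50
3 | 3 | 60
9 | 9 | 1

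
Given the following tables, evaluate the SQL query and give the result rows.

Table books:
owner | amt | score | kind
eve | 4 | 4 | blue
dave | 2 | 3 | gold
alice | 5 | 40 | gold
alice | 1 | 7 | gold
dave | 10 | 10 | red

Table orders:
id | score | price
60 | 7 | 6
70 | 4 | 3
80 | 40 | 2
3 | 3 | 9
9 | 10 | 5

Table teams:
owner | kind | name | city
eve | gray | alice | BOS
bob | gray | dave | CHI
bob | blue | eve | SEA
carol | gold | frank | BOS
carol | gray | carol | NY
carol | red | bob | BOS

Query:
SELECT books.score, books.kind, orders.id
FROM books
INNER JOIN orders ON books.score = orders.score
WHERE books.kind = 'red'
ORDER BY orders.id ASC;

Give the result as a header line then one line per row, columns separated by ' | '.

After JOIN orders (5 rows):
books.owner | books.amt | books.score | books.kind | orders.id | orders.score | orders.price
eve | 4 | 4 | blue | 70 | 4 | 3
dave | 2 | 3 | gold | 3 | 3 | 9
alice | 5 | 40 | gold | 80 | 40 | 2
alice | 1 | 7 | gold | 60 | 7 | 6
dave | 10 | 10 | red | 9 | 10 | 5
After WHERE (1 rows):
books.owner | books.amt | books.score | books.kind | orders.id | orders.score | orders.price
dave | 10 | 10 | red | 9 | 10 | 5
After SELECT (1 rows):
books.score | books.kind | orders.id
10 | red | 9
After ORDER BY (1 rows):
books.score | books.kind | orders.id
10 | red | 9

== RESULT ==
books.score | books.kind | orders.id
10 | red | 9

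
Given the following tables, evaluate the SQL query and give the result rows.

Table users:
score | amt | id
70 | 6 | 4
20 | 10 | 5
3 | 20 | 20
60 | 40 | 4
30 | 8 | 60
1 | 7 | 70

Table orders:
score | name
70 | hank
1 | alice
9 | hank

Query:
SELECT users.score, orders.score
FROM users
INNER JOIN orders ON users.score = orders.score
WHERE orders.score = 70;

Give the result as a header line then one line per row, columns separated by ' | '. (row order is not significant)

After JOIN orders (2 rows):
users.score | users.amt | users.id | orders.score | orders.name
70 | 6 | 4 | 70 | hank
1 | 7 | 70 | 1 | alice
After WHERE (1 rows):
users.score | users.amt | users.id | orders.score | orders.name
70 | 6 | 4 | 70 | hank
After SELECT (1 rows):
users.score | orders.score
70 | 70

== RESULT ==
users.score | orders.score
70 | 70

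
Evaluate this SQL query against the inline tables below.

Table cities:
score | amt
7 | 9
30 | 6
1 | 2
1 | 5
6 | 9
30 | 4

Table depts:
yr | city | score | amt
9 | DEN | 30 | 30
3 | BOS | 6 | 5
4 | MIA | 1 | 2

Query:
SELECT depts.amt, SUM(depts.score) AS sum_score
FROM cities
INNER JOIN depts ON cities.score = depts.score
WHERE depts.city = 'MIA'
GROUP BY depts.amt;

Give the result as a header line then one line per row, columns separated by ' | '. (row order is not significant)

== RESULT ==
depts.amt | sum_score
2 | 2

Derivation:
After JOIN depts (5 rows):
cities.score | cities.amt | depts.yr | depts.city | depts.score | depts.amt
30 | 6 | 9 | DEN | 30 | 30
1 | 2 | 4 | MIA | 1 | 2
1 | 5 | 4 | MIA | 1 | 2
6 | 9 | 3 | BOS | 6 | 5
30 | 4 | 9 | DEN | 30 | 30
After WHERE (2 rows):
cities.score | cities.amt | depts.yr | depts.city | depts.score | depts.amt
1 | 2 | 4 | MIA | 1 | 2
1 | 5 | 4 | MIA | 1 | 2
After GROUP BY (1 rows):
depts.amt | sum_score
2 | 2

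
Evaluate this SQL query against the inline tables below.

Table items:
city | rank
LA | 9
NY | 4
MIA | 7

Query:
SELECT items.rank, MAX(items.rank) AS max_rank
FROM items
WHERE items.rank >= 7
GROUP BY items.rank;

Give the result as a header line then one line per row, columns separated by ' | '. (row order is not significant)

== RESULT ==
items.rank | max_rank
9 | 9
7 | 7

Derivation:
After WHERE (2 rows):
items.city | items.rank
LA | 9
MIA | 7
After GROUP BY (2 rows):
items.rank | max_rank
9 | 9
7 | 7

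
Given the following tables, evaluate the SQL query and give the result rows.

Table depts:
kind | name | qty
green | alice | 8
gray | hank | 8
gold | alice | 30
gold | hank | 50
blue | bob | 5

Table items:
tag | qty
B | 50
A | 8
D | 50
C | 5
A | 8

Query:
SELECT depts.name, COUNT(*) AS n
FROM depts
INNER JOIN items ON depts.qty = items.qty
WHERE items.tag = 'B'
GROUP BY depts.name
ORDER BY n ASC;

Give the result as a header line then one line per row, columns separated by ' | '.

== RESULT ==
depts.name | n
hank | 1

Derivation:
After JOIN items (7 rows):
depts.kind | depts.name | depts.qty | items.tag | items.qty
green | alice | 8 | A | 8
green | alice | 8 | A | 8
gray | hank | 8 | A | 8
gray | hank | 8 | A | 8
gold | hank | 50 | B | 50
gold | hank | 50 | D | 50
blue | bob | 5 | C | 5
After WHERE (1 rows):
depts.kind | depts.name | depts.qty | items.tag | items.qty
gold | hank | 50 | B | 50
After GROUP BY (1 rows):
depts.name | n
hank | 1
After ORDER BY (1 rows):
depts.name | n
hank | 1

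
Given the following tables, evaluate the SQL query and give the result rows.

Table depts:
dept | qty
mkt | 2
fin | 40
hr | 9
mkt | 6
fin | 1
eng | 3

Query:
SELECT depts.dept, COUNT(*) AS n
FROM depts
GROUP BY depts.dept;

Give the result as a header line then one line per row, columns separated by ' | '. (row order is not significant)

== RESULT ==
depts.dept | n
mkt | 2
fin | 2
hr | 1
eng | 1

Derivation:
After GROUP BY (4 rows):
depts.dept | n
mkt | 2
fin | 2
hr | 1
eng | 1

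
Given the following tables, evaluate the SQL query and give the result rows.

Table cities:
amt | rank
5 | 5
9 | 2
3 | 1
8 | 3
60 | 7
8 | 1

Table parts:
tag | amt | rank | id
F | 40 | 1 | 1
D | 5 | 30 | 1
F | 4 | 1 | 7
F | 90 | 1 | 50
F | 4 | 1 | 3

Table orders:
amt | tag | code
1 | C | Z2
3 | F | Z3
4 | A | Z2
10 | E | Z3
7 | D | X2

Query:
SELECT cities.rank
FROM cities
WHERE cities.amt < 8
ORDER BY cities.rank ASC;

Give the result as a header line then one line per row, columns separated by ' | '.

After WHERE (2 rows):
cities.amt | cities.rank
5 | 5
3 | 1
After SELECT (2 rows):
cities.rank
5
1
After ORDER BY (2 rows):
cities.rank
1
5

== RESULT ==
cities.rank
1
5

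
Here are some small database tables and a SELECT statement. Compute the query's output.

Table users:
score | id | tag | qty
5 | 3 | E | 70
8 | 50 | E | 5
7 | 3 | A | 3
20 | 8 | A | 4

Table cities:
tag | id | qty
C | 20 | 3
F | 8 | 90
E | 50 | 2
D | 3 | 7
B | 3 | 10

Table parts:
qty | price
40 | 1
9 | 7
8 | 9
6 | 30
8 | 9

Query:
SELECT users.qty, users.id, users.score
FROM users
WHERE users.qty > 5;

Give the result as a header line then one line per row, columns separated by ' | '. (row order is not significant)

== RESULT ==
users.qty | users.id | users.score
70 | 3 | 5

Derivation:
After WHERE (1 rows):
users.score | users.id | users.tag | users.qty
5 | 3 | E | 70
After SELECT (1 rows):
users.qty | users.id | users.score
70 | 3 | 5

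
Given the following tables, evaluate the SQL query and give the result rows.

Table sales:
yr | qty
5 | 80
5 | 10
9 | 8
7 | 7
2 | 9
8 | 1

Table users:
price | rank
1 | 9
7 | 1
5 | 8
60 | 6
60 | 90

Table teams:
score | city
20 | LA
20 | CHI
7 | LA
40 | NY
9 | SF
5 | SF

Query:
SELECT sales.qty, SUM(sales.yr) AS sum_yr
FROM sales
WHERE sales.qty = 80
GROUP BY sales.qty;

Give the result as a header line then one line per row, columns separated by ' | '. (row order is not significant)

After WHERE (1 rows):
sales.yr | sales.qty
5 | 80
After GROUP BY (1 rows):
sales.qty | sum_yr
80 | 5

== RESULT ==
sales.qty | sum_yr
80 | 5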